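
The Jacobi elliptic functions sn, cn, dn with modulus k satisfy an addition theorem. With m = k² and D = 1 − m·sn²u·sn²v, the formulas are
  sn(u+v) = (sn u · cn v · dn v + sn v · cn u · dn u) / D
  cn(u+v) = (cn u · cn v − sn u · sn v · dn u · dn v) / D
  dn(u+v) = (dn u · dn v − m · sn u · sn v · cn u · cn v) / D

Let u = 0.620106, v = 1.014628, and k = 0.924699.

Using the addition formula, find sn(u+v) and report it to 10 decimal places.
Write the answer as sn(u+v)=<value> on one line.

sn(u+v)=0.9498181064

sn u = 0.5555329143198897, cn u = 0.8314945466491347, dn u = 0.8579694398109404
sn v = 0.7802715326673783, cn v = 0.6254409127238962, dn v = 0.692397443811232
m = k² = 0.855068240601
D = 1 − m·sn²u·sn²v = 0.8393384726761892
sn(u+v) = (sn u·cn v·dn v + sn v·cn u·dn u)/D = 0.7972188787057569/0.8393384726761892 = 0.9498181063520941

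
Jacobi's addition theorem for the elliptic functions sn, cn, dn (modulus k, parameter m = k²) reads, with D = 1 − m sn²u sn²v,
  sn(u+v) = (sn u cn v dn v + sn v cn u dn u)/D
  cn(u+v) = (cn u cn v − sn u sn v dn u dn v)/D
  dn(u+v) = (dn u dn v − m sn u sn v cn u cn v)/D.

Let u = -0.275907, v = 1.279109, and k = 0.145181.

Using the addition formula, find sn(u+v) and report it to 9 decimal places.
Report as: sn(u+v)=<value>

sn u = -0.2723498299370591, cn u = 0.9621983008368155, dn u = 0.9992179876114118
sn v = 0.9562254301245338, cn v = 0.2926310420703011, dn v = 0.990316821629504
m = k² = 0.021077522761
D = 1 − m·sn²u·sn²v = 0.9985704664171813
sn(u+v) = (sn u·cn v·dn v + sn v·cn u·dn u)/D = 0.8404326868581885/0.9985704664171813 = 0.8416358335467471

sn(u+v)=0.841635834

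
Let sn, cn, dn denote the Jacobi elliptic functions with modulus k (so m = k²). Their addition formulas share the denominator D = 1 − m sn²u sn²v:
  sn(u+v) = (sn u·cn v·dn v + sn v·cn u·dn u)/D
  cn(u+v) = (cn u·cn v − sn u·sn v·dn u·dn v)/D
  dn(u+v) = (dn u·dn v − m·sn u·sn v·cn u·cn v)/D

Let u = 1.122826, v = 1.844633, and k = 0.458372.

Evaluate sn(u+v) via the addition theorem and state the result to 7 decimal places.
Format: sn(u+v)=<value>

sn u = 0.8840284731746276, cn u = 0.4674330525503483, dn u = 0.9142219073120194
sn v = 0.9872194375187156, cn v = -0.1593668164494438, dn v = 0.8917574265785649
m = k² = 0.210104890384
D = 1 − m·sn²u·sn²v = 0.8399719685742481
sn(u+v) = (sn u·cn v·dn v + sn v·cn u·dn u)/D = 0.2962408530107407/0.8399719685742481 = 0.3526794513316606

sn(u+v)=0.3526795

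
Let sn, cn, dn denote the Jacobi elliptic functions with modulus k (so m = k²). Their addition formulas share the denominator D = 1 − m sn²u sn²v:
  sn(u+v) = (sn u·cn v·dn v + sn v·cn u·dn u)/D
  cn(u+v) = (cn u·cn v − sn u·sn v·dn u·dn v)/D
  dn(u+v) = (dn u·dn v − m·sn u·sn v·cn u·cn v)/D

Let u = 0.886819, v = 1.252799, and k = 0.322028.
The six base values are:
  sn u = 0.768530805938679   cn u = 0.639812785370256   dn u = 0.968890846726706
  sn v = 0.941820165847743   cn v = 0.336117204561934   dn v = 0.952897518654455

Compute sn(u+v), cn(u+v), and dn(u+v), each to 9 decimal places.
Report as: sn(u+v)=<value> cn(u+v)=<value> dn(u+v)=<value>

m = k² = 0.103702032784
D = 1 − m·sn²u·sn²v = 0.9456692374042512
sn(u+v) = (sn u·cn v·dn v + sn v·cn u·dn u)/D = 0.8299916444897298/0.9456692374042512 = 0.8776764767858554
cn(u+v) = (cn u·cn v − sn u·sn v·dn u·dn v)/D = -0.4532153755665974/0.9456692374042512 = -0.479253588506928
dn(u+v) = (dn u·dn v − m·sn u·sn v·cn u·cn v)/D = 0.9071115777802885/0.9456692374042512 = 0.9592271186384377

sn(u+v)=0.877676477 cn(u+v)=-0.479253589 dn(u+v)=0.959227119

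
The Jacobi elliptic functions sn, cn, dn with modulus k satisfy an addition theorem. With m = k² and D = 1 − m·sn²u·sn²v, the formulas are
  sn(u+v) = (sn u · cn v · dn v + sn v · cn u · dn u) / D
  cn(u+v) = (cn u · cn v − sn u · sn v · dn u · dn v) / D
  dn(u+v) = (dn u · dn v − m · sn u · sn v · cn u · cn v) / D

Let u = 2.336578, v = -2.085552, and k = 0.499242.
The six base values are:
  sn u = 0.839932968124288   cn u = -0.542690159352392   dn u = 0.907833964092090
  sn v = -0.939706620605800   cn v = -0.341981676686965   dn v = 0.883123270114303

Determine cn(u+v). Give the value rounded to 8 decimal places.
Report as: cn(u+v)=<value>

m = k² = 0.249242574564
D = 1 − m·sn²u·sn²v = 0.8447269592274013
cn(u+v) = (cn u·cn v − sn u·sn v·dn u·dn v)/D = 0.8183874668920927/0.8447269592274013 = 0.9688189277640682

cn(u+v)=0.96881893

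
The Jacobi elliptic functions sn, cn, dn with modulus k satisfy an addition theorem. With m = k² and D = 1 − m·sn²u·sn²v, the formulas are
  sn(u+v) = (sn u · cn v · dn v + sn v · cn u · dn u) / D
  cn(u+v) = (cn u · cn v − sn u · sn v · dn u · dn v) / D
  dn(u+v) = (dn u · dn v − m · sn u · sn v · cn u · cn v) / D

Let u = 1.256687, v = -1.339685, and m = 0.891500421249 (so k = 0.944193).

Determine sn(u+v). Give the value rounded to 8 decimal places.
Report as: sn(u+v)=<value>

sn u = 0.8634953017815804, cn u = 0.5043568813857282, dn u = 0.5790300238202612
sn v = -0.8861200414197395, cn v = 0.4634557931391938, dn v = 0.5477098578561541
m = k² = 0.891500421249
D = 1 − m·sn²u·sn²v = 0.478052731830701
sn(u+v) = (sn u·cn v·dn v + sn v·cn u·dn u)/D = -0.03959147844738766/0.478052731830701 = -0.08281822445773347

sn(u+v)=-0.08281822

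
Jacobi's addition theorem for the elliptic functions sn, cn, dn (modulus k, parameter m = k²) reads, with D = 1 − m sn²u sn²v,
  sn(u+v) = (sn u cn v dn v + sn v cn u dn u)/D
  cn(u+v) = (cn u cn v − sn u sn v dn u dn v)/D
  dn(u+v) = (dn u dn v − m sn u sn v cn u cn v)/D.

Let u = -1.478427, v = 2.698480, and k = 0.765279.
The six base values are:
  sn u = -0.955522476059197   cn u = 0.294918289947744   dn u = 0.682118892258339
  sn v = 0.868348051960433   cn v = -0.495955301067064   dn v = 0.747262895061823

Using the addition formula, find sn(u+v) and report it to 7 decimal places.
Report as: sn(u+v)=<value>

m = k² = 0.585651947841
D = 1 − m·sn²u·sn²v = 0.5968106286759927
sn(u+v) = (sn u·cn v·dn v + sn v·cn u·dn u)/D = 0.5288102258006524/0.5968106286759927 = 0.8860603353760687

sn(u+v)=0.8860603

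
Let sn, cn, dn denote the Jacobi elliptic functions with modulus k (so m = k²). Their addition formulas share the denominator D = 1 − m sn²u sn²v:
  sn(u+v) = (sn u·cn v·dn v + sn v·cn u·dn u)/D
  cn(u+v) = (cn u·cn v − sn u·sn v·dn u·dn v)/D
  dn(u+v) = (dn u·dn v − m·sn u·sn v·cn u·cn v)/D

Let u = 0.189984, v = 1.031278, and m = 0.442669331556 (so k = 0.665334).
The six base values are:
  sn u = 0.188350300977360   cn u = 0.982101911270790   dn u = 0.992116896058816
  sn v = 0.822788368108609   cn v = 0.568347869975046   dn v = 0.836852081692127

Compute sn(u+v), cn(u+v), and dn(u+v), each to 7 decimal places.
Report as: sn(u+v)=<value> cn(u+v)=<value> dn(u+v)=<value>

sn(u+v)=0.9008530 cn(u+v)=0.4341242 dn(u+v)=0.8004735

m = k² = 0.442669331556
D = 1 − m·sn²u·sn²v = 0.9893686514054642
sn(u+v) = (sn u·cn v·dn v + sn v·cn u·dn u)/D = 0.8912757456077066/0.9893686514054642 = 0.9008530281827607
cn(u+v) = (cn u·cn v − sn u·sn v·dn u·dn v)/D = 0.4295088749668552/0.9893686514054642 = 0.4341242006775828
dn(u+v) = (dn u·dn v − m·sn u·sn v·cn u·cn v)/D = 0.7919633860548882/0.9893686514054642 = 0.8004734988619777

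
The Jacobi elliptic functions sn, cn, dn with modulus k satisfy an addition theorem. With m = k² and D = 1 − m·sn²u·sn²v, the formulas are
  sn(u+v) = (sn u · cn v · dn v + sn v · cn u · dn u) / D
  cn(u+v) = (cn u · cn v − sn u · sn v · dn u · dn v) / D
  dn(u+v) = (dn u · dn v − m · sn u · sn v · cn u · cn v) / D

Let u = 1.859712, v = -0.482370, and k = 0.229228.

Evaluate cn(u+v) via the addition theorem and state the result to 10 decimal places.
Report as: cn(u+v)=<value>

cn(u+v)=0.2075680262

sn u = 0.9662142788886295, cn u = -0.25774011575951, dn u = 0.9751641493953181
sn v = -0.4630491176248875, cn v = 0.8863326207845524, dn v = 0.9943507876048087
m = k² = 0.052545475984
D = 1 − m·sn²u·sn²v = 0.9894819227799014
cn(u+v) = (cn u·cn v − sn u·sn v·dn u·dn v)/D = 0.2053848096793044/0.9894819227799014 = 0.2075680262073771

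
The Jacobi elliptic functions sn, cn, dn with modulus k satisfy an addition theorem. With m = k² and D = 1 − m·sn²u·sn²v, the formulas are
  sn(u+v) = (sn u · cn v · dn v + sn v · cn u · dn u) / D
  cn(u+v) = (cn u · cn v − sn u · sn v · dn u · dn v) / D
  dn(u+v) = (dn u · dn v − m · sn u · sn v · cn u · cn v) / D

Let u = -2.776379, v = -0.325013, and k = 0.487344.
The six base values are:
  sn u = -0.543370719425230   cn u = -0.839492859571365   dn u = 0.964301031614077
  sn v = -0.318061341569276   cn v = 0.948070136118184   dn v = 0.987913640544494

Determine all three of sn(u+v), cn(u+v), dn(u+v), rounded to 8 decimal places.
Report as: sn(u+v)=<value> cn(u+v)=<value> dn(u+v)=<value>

sn(u+v)=-0.25324549 cn(u+v)=-0.96740205 dn(u+v)=0.99235482

m = k² = 0.237504174336
D = 1 − m·sn²u·sn²v = 0.9929060931107803
sn(u+v) = (sn u·cn v·dn v + sn v·cn u·dn u)/D = -0.2514489853580923/0.9929060931107803 = -0.2532454852505751
cn(u+v) = (cn u·cn v − sn u·sn v·dn u·dn v)/D = -0.9605393888325972/0.9929060931107803 = -0.9674020488918766
dn(u+v) = (dn u·dn v − m·sn u·sn v·cn u·cn v)/D = 0.9853151425564513/0.9929060931107803 = 0.9923548152166672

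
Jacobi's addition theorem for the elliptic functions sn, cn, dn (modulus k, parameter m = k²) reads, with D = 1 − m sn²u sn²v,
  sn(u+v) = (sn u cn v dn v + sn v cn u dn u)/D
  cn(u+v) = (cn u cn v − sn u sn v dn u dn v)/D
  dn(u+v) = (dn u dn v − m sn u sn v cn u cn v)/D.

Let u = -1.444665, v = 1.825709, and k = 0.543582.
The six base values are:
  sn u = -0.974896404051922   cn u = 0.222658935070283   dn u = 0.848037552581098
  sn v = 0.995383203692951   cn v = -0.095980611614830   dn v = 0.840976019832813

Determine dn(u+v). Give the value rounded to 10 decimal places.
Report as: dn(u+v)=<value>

m = k² = 0.295481390724
D = 1 − m·sn²u·sn²v = 0.7217547958389324
dn(u+v) = (dn u·dn v − m·sn u·sn v·cn u·cn v)/D = 0.7070514742903618/0.7217547958389324 = 0.9796283701426879

dn(u+v)=0.9796283701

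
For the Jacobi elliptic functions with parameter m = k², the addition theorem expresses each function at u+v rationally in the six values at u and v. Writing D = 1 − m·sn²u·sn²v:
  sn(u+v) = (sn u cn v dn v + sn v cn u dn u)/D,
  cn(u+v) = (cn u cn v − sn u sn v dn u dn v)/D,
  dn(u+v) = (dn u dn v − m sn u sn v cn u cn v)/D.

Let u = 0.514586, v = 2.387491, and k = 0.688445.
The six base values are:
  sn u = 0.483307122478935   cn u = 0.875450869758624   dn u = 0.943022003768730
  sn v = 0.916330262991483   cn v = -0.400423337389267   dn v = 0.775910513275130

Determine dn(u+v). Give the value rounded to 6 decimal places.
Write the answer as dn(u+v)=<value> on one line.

dn(u+v)=0.887811

m = k² = 0.473956518025
D = 1 − m·sn²u·sn²v = 0.90704153347472
dn(u+v) = (dn u·dn v − m·sn u·sn v·cn u·cn v)/D = 0.8052815513078391/0.90704153347472 = 0.8878111107249346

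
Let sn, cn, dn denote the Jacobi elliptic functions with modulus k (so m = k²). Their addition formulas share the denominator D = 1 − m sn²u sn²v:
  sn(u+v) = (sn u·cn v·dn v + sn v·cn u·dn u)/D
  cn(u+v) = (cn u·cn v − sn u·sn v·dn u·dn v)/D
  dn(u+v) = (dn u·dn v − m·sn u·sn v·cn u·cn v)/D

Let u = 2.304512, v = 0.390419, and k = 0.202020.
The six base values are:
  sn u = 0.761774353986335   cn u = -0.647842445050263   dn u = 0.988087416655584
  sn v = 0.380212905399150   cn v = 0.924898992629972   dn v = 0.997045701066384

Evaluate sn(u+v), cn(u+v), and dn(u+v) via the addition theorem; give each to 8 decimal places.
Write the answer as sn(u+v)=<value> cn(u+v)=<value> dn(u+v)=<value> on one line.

sn(u+v)=0.46067628 cn(u+v)=-0.88756823 dn(u+v)=0.99565996

m = k² = 0.0408120804
D = 1 − m·sn²u·sn²v = 0.9965763044659929
sn(u+v) = (sn u·cn v·dn v + sn v·cn u·dn u)/D = 0.459099065081773/0.9965763044659929 = 0.4606762804056208
cn(u+v) = (cn u·cn v − sn u·sn v·dn u·dn v)/D = -0.8845294676064429/0.9965763044659929 = -0.8875682309950271
dn(u+v) = (dn u·dn v − m·sn u·sn v·cn u·cn v)/D = 0.9922511218386232/0.9965763044659929 = 0.9956599583915581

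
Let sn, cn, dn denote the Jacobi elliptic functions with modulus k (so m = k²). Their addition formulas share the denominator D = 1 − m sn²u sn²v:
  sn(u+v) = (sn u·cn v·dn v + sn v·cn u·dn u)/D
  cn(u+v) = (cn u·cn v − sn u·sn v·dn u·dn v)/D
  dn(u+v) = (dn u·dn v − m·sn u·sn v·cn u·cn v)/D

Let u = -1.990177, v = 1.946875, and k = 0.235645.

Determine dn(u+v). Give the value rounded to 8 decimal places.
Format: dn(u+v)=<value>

dn(u+v)=0.99994797

sn u = -0.926333545851231, cn u = -0.3767043427287312, dn u = 0.9758848700802618
sn v = 0.9414145843482278, cn v = -0.3372515090795792, dn v = 0.9750831627328121
m = k² = 0.055528566025
D = 1 − m·sn²u·sn²v = 0.9577707774607547
dn(u+v) = (dn u·dn v − m·sn u·sn v·cn u·cn v)/D = 0.9577209477075945/0.9577707774607547 = 0.9999479731953274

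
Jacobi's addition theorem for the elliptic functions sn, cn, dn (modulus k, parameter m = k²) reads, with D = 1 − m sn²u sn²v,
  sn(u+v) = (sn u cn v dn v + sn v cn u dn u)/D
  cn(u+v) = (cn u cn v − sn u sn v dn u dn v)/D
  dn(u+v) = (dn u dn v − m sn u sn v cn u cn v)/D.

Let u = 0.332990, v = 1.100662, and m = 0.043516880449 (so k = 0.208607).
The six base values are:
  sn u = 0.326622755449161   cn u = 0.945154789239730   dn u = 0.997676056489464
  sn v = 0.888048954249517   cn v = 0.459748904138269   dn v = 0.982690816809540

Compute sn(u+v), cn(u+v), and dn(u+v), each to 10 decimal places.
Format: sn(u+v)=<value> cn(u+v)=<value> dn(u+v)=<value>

m = k² = 0.043516880449
D = 1 − m·sn²u·sn²v = 0.9963387916353955
sn(u+v) = (sn u·cn v·dn v + sn v·cn u·dn u)/D = 0.9849583646353694/0.9963387916353955 = 0.988577753776558
cn(u+v) = (cn u·cn v − sn u·sn v·dn u·dn v)/D = 0.1501599402380636/0.9963387916353955 = 0.1507117272746054
dn(u+v) = (dn u·dn v − m·sn u·sn v·cn u·cn v)/D = 0.9749222490206832/0.9963387916353955 = 0.9785047588285114

sn(u+v)=0.9885777538 cn(u+v)=0.1507117273 dn(u+v)=0.9785047588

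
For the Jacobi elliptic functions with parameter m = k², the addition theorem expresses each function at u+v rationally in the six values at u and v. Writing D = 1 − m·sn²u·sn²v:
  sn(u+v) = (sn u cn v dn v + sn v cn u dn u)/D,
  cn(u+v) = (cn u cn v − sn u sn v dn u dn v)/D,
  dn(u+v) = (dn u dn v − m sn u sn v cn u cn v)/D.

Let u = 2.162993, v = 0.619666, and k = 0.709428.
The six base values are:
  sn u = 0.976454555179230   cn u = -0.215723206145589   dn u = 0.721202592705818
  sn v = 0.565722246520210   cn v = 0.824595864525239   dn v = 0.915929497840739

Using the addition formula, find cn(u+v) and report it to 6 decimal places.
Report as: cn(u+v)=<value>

m = k² = 0.503288087184
D = 1 − m·sn²u·sn²v = 0.846422626160706
cn(u+v) = (cn u·cn v − sn u·sn v·dn u·dn v)/D = -0.5427850979382309/0.846422626160706 = -0.6412695988530617

cn(u+v)=-0.641270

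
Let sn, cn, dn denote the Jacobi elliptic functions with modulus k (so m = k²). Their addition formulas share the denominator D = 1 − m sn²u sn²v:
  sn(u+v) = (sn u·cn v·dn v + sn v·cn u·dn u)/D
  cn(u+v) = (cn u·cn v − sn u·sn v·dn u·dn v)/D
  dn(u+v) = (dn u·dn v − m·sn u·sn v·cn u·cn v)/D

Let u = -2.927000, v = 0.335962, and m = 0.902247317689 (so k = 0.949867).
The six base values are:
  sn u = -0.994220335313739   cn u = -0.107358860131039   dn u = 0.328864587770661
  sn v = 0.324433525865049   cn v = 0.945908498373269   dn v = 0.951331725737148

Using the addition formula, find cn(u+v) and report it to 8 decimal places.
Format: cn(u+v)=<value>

m = k² = 0.902247317689
D = 1 − m·sn²u·sn²v = 0.9061266458211556
cn(u+v) = (cn u·cn v − sn u·sn v·dn u·dn v)/D = -0.0006362550625002711/0.9061266458211556 = -0.0007021701275804335

cn(u+v)=-0.00070217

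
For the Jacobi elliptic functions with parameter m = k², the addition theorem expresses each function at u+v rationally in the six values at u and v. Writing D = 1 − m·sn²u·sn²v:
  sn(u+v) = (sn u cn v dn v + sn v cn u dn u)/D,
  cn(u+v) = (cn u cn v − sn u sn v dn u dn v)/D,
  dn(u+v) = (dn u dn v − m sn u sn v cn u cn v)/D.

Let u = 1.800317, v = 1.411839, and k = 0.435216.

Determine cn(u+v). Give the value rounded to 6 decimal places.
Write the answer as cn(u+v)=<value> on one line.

cn(u+v)=-0.995351

sn u = 0.9913625692633209, cn u = -0.1311497474783209, dn u = 0.9021335737628531
sn v = 0.9761764216890734, cn v = 0.2169783255035313, dn v = 0.9052648887827992
m = k² = 0.189412966656
D = 1 − m·sn²u·sn²v = 0.822609087392918
cn(u+v) = (cn u·cn v − sn u·sn v·dn u·dn v)/D = -0.8187846243861264/0.822609087392918 = -0.9953508135694046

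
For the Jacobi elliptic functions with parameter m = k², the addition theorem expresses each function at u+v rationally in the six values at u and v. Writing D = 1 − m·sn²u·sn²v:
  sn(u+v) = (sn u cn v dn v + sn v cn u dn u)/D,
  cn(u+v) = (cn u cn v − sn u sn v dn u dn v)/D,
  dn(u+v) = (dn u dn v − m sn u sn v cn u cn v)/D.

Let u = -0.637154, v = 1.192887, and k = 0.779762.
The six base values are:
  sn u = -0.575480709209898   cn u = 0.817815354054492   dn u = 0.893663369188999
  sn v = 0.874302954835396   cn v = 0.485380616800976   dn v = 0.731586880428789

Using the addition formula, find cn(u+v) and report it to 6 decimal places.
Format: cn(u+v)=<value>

m = k² = 0.608028776644
D = 1 − m·sn²u·sn²v = 0.8460748567108837
cn(u+v) = (cn u·cn v − sn u·sn v·dn u·dn v)/D = 0.7259037592547517/0.8460748567108837 = 0.8579663530916198

cn(u+v)=0.857966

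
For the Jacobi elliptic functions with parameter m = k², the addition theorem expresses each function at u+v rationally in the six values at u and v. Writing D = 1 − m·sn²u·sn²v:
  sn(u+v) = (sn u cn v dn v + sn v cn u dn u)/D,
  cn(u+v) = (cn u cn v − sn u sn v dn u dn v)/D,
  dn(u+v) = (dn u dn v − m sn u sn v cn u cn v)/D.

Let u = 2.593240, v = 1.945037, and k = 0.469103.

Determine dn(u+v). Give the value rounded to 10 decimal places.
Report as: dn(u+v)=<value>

dn(u+v)=0.9035816017

sn u = 0.669044159264751, cn u = -0.7432226536871185, dn u = 0.9494723729089343
sn v = 0.9704589440793468, cn v = -0.2412663214300729, dn v = 0.8903661078542379
m = k² = 0.220057624609
D = 1 − m·sn²u·sn²v = 0.9072315453684763
dn(u+v) = (dn u·dn v − m·sn u·sn v·cn u·cn v)/D = 0.8197577328737439/0.9072315453684763 = 0.903581601696616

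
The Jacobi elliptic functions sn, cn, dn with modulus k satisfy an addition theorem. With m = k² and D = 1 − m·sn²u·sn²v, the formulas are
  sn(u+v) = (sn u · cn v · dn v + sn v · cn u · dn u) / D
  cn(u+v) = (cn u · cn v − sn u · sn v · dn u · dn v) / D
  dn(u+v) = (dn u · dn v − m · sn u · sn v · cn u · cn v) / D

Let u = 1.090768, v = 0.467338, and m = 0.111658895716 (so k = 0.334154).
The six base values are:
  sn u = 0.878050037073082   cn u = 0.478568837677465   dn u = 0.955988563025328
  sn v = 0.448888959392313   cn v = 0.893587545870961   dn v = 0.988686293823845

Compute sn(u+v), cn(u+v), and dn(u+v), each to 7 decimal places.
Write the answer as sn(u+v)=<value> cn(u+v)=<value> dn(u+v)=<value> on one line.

sn(u+v)=0.9984263 cn(u+v)=0.0560789 dn(u+v)=0.9427048

m = k² = 0.111658895716
D = 1 − m·sn²u·sn²v = 0.9826535859982239
sn(u+v) = (sn u·cn v·dn v + sn v·cn u·dn u)/D = 0.9811072218165533/0.9826535859982239 = 0.9984263384332947
cn(u+v) = (cn u·cn v − sn u·sn v·dn u·dn v)/D = 0.05510616457868592/0.9826535859982239 = 0.05607893296670422
dn(u+v) = (dn u·dn v − m·sn u·sn v·cn u·cn v)/D = 0.9263522076717445/0.9826535859982239 = 0.9427047546269463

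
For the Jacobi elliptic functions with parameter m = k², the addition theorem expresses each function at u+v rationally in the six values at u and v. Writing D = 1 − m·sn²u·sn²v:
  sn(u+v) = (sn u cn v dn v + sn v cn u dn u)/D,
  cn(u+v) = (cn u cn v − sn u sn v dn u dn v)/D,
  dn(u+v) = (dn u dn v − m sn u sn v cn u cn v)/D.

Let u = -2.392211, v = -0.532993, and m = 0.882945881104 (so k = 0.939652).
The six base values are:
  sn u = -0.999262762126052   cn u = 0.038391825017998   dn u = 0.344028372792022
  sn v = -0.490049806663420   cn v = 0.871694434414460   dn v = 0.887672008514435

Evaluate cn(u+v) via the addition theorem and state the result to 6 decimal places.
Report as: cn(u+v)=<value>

cn(u+v)=-0.147255

m = k² = 0.882945881104
D = 1 − m·sn²u·sn²v = 0.7882741249392409
cn(u+v) = (cn u·cn v − sn u·sn v·dn u·dn v)/D = -0.1160772744838639/0.7882741249392409 = -0.14725495967892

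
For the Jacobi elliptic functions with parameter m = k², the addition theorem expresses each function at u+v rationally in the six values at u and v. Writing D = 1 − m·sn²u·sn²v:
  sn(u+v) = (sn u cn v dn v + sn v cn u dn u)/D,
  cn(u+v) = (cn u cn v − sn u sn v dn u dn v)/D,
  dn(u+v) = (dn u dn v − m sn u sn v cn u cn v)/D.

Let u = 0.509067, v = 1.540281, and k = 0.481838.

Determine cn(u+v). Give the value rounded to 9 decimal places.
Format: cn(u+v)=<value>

cn(u+v)=-0.322801270

sn u = 0.483135049188129, cn u = 0.8755458436004274, dn u = 0.972526349381729
sn v = 0.9929041879133938, cn v = 0.11891708718281, dn v = 0.8781317047949793
m = k² = 0.232167858244
D = 1 − m·sn²u·sn²v = 0.9465738512092052
cn(u+v) = (cn u·cn v − sn u·sn v·dn u·dn v)/D = -0.3055552417788709/0.9465738512092052 = -0.3228012704856974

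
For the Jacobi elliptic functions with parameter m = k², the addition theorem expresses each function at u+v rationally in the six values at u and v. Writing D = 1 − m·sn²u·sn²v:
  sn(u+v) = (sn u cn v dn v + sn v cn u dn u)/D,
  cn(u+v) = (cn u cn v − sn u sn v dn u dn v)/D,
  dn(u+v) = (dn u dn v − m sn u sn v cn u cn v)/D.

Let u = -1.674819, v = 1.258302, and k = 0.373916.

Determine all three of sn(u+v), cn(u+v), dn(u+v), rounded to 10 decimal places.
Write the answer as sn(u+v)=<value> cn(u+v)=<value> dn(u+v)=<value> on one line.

sn u = -0.9991548316115492, cn u = -0.04110501754405138, dn u = 0.9275899182428616
sn v = 0.9406424225988874, cn v = 0.3393992233451577, dn v = 0.9361047809029222
m = k² = 0.139813175056
D = 1 − m·sn²u·sn²v = 0.8765011803737515
sn(u+v) = (sn u·cn v·dn v + sn v·cn u·dn u)/D = -0.3533100929703028/0.8765011803737515 = -0.4030914057864096
cn(u+v) = (cn u·cn v − sn u·sn v·dn u·dn v)/D = 0.8021385774302939/0.8765011803737515 = 0.9151597229889087
dn(u+v) = (dn u·dn v − m·sn u·sn v·cn u·cn v)/D = 0.8664881517559864/0.8765011803737515 = 0.9885761378969331

sn(u+v)=-0.4030914058 cn(u+v)=0.9151597230 dn(u+v)=0.9885761379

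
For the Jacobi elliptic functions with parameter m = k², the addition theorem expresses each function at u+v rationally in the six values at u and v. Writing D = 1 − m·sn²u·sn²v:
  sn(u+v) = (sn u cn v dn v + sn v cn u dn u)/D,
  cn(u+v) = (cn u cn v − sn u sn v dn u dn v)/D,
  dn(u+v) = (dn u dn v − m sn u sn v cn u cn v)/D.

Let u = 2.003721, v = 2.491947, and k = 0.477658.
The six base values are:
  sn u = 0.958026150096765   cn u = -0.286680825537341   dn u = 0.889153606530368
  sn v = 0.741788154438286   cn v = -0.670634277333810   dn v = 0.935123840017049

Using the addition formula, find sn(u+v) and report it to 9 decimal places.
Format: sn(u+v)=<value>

m = k² = 0.228157164964
D = 1 − m·sn²u·sn²v = 0.8847744932652351
sn(u+v) = (sn u·cn v·dn v + sn v·cn u·dn u)/D = -0.789887444859617/0.8847744932652351 = -0.8927556692378866

sn(u+v)=-0.892755669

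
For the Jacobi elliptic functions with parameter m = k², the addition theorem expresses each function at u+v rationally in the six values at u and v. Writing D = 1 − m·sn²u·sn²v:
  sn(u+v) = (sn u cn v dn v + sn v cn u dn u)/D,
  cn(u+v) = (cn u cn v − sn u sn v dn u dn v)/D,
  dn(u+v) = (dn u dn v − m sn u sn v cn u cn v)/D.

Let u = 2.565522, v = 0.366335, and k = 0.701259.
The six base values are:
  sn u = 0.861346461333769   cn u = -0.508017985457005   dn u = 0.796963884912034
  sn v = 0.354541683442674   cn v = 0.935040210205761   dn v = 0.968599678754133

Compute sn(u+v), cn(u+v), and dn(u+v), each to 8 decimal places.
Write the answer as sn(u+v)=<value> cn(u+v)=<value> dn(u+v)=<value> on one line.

sn(u+v)=0.66715670 cn(u+v)=-0.74491740 dn(u+v)=0.88380808

m = k² = 0.491764185081
D = 1 − m·sn²u·sn²v = 0.9541386062720704
sn(u+v) = (sn u·cn v·dn v + sn v·cn u·dn u)/D = 0.6365599632870709/0.9541386062720704 = 0.6671566993543885
cn(u+v) = (cn u·cn v − sn u·sn v·dn u·dn v)/D = -0.7107544534639033/0.9541386062720704 = -0.7449174038150525
dn(u+v) = (dn u·dn v − m·sn u·sn v·cn u·cn v)/D = 0.8432754054718774/0.9541386062720704 = 0.8838080756072241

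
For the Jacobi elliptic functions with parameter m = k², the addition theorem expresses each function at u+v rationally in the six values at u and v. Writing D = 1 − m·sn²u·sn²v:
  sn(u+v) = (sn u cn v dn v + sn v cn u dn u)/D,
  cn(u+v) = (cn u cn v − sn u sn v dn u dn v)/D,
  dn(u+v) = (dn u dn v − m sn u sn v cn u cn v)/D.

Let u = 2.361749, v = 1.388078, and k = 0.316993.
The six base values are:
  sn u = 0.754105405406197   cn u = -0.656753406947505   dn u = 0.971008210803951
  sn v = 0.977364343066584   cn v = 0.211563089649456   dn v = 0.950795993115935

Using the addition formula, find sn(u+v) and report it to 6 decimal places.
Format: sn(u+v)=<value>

m = k² = 0.100484562049
D = 1 − m·sn²u·sn²v = 0.9454146080503128
sn(u+v) = (sn u·cn v·dn v + sn v·cn u·dn u)/D = -0.4715870795988171/0.9454146080503128 = -0.4988150971893174

sn(u+v)=-0.498815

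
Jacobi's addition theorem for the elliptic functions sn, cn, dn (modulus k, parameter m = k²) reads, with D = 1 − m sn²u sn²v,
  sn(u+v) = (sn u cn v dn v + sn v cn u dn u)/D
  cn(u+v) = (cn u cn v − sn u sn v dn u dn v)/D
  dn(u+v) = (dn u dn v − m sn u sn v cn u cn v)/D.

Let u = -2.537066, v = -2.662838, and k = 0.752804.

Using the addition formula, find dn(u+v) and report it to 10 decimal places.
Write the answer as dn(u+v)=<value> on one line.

dn(u+v)=0.7120463410

sn u = -0.9114598563487812, cn u = -0.4113890254548109, dn u = 0.7274594963660601
sn v = -0.8691879655592502, cn v = -0.49448183033047, dn v = 0.7562107090550785
m = k² = 0.566713862416
D = 1 − m·sn²u·sn²v = 0.644314356098588
dn(u+v) = (dn u·dn v − m·sn u·sn v·cn u·cn v)/D = 0.4587816797313527/0.644314356098588 = 0.712046341027288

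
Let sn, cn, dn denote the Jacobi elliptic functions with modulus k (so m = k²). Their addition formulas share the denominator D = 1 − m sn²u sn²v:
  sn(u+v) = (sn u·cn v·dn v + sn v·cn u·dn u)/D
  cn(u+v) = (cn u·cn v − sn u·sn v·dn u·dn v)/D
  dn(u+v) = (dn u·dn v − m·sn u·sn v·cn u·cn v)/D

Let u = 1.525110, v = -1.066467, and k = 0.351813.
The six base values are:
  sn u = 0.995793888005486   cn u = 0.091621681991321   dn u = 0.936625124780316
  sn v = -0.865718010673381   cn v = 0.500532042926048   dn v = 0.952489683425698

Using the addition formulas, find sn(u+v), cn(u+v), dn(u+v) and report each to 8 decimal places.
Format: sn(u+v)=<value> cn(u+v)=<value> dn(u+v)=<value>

m = k² = 0.123772386969
D = 1 − m·sn²u·sn²v = 0.9080153024436977
sn(u+v) = (sn u·cn v·dn v + sn v·cn u·dn u)/D = 0.4004545987819969/0.9080153024436977 = 0.4410218613103467
cn(u+v) = (cn u·cn v − sn u·sn v·dn u·dn v)/D = 0.8149404295936419/0.9080153024436977 = 0.897496360909813
dn(u+v) = (dn u·dn v − m·sn u·sn v·cn u·cn v)/D = 0.8970190458161873/0.9080153024436977 = 0.9878897893043027

sn(u+v)=0.44102186 cn(u+v)=0.89749636 dn(u+v)=0.98788979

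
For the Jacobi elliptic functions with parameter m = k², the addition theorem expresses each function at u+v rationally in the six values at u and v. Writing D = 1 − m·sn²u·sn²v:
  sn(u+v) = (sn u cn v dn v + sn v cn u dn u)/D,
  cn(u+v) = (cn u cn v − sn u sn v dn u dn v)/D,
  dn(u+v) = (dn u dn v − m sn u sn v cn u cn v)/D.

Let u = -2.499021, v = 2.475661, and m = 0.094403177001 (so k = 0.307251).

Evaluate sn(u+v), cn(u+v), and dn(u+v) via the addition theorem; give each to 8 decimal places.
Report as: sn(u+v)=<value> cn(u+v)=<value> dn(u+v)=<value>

sn u = -0.6560906016942348, cn u = -0.7546821333306473, dn u = 0.9794711287199891
sn v = 0.6731753799922752, cn v = -0.7394828650971271, dn v = 0.9783760910752827
m = k² = 0.094403177001
D = 1 − m·sn²u·sn²v = 0.9815850437355766
sn(u+v) = (sn u·cn v·dn v + sn v·cn u·dn u)/D = -0.02292754445524674/0.9815850437355766 = -0.02335767501916325
cn(u+v) = (cn u·cn v − sn u·sn v·dn u·dn v)/D = 0.981317240137269/0.9815850437355766 = 0.9997271722913703
dn(u+v) = (dn u·dn v − m·sn u·sn v·cn u·cn v)/D = 0.98155976534834/0.9815850437355766 = 0.999974247379381

sn(u+v)=-0.02335768 cn(u+v)=0.99972717 dn(u+v)=0.99997425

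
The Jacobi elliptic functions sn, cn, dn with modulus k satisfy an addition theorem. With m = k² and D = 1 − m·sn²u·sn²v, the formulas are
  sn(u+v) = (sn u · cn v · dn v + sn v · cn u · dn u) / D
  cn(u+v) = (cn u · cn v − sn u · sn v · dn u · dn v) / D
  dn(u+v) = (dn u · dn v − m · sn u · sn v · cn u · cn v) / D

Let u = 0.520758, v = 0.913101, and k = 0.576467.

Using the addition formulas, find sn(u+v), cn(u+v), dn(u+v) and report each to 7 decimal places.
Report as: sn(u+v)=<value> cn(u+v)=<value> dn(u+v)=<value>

sn(u+v)=0.9699255 cn(u+v)=0.2434022 dn(u+v)=0.8290800

sn u = 0.4911205532728296, cn u = 0.8710916152466339, dn u = 0.9590860308440132
sn v = 0.7692212518709051, cn v = 0.6389825237595764, dn v = 0.8963086762980607
m = k² = 0.332314202089
D = 1 − m·sn²u·sn²v = 0.9525727798633703
sn(u+v) = (sn u·cn v·dn v + sn v·cn u·dn u)/D = 0.9239245830425864/0.9525727798633703 = 0.9699254509194636
cn(u+v) = (cn u·cn v − sn u·sn v·dn u·dn v)/D = 0.2318582881550967/0.9525727798633703 = 0.2434021767747266
dn(u+v) = (dn u·dn v − m·sn u·sn v·cn u·cn v)/D = 0.789759028851636/0.9525727798633703 = 0.8290799879510655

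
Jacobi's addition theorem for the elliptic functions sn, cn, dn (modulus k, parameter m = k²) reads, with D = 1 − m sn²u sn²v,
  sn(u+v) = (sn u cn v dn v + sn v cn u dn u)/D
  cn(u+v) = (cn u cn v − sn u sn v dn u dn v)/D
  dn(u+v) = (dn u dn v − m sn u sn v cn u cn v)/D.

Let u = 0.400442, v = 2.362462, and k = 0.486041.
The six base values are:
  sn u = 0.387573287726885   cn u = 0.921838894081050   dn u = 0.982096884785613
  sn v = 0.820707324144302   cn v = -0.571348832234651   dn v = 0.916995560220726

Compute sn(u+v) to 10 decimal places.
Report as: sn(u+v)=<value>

sn(u+v)=0.5531780072

m = k² = 0.236235853681
D = 1 − m·sn²u·sn²v = 0.9760982277518122
sn(u+v) = (sn u·cn v·dn v + sn v·cn u·dn u)/D = 0.5399560724817559/0.9760982277518122 = 0.553178007223109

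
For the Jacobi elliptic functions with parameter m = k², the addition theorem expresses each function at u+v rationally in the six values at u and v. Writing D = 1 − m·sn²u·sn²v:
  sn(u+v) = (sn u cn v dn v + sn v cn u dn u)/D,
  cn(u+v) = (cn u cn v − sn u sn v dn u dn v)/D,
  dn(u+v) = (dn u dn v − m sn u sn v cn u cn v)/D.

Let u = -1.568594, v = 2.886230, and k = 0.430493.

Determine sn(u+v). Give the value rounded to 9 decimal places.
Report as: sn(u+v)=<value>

sn u = -0.9971460911643506, cn u = 0.07549617788773583, dn u = 0.9031788662265712
sn v = 0.4042762153927619, cn v = -0.9146369452781279, dn v = 0.984738922981042
m = k² = 0.185324223049
D = 1 − m·sn²u·sn²v = 0.9698833852708375
sn(u+v) = (sn u·cn v·dn v + sn v·cn u·dn u)/D = 0.9256743471204267/0.9698833852708375 = 0.9544181921024809

sn(u+v)=0.954418192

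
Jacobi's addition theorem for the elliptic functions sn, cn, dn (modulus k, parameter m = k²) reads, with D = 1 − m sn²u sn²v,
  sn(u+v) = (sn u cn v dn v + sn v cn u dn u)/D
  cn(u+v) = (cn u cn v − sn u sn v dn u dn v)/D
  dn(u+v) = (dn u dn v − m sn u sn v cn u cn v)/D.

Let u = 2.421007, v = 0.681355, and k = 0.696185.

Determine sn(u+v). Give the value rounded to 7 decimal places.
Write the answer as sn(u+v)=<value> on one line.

sn(u+v)=0.5359060

sn u = 0.9101560598516408, cn u = -0.4142655509637949, dn u = 0.7736305039430712
sn v = 0.6117255113869177, cn v = 0.7910700972217405, dn v = 0.9047824211002692
m = k² = 0.484673554225
D = 1 − m·sn²u·sn²v = 0.8497570027805162
sn(u+v) = (sn u·cn v·dn v + sn v·cn u·dn u)/D = 0.4553898771405748/0.8497570027805162 = 0.5359060009514243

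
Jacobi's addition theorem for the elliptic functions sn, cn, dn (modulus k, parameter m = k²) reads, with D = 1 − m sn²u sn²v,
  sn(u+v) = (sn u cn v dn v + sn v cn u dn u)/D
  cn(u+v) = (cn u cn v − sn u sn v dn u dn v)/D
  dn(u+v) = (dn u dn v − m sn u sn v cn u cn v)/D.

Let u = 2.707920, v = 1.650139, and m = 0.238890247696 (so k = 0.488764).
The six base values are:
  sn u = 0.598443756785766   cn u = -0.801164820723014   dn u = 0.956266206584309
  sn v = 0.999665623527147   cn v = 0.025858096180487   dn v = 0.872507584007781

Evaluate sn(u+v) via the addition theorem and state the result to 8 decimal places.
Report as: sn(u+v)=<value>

sn(u+v)=-0.82270868

m = k² = 0.238890247696
D = 1 − m·sn²u·sn²v = 0.9145022634090275
sn(u+v) = (sn u·cn v·dn v + sn v·cn u·dn u)/D = -0.7523689491568157/0.9145022634090275 = -0.8227086790930174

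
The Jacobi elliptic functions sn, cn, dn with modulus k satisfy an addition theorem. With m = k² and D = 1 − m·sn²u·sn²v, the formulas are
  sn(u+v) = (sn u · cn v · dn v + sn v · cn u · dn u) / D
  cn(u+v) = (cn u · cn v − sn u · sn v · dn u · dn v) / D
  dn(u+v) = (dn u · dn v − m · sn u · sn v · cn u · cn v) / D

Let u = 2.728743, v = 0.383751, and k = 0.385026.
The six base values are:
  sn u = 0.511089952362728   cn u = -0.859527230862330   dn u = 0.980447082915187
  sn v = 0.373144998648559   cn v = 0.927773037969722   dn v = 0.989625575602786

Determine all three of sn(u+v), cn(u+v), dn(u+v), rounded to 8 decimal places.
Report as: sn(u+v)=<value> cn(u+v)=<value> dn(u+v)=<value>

m = k² = 0.148245020676
D = 1 − m·sn²u·sn²v = 0.9946082462213923
sn(u+v) = (sn u·cn v·dn v + sn v·cn u·dn u)/D = 0.1547990663458673/0.9946082462213923 = 0.1556382293570992
cn(u+v) = (cn u·cn v − sn u·sn v·dn u·dn v)/D = -0.9824880724517939/0.9946082462213923 = -0.9878141229819439
dn(u+v) = (dn u·dn v − m·sn u·sn v·cn u·cn v)/D = 0.9928208322465889/0.9946082462213923 = 0.998202896485532

sn(u+v)=0.15563823 cn(u+v)=-0.98781412 dn(u+v)=0.99820290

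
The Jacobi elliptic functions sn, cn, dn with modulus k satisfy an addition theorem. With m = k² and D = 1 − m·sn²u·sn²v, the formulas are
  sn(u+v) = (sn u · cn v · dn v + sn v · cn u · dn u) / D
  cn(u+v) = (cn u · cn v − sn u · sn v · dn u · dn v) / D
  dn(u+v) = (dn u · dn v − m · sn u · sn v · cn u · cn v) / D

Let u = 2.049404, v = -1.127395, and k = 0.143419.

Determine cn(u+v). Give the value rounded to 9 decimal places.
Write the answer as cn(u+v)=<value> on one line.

cn(u+v)=0.606023605

sn u = 0.8934129594922489, cn u = -0.4492363340284279, dn u = 0.9917570719703749
sn v = -0.9016591157435166, cn v = 0.4324474985436032, dn v = 0.9916035589762333
m = k² = 0.020569009561
D = 1 − m·sn²u·sn²v = 0.9866524169637166
cn(u+v) = (cn u·cn v − sn u·sn v·dn u·dn v)/D = 0.5979346542621933/0.9866524169637166 = 0.6060236046471692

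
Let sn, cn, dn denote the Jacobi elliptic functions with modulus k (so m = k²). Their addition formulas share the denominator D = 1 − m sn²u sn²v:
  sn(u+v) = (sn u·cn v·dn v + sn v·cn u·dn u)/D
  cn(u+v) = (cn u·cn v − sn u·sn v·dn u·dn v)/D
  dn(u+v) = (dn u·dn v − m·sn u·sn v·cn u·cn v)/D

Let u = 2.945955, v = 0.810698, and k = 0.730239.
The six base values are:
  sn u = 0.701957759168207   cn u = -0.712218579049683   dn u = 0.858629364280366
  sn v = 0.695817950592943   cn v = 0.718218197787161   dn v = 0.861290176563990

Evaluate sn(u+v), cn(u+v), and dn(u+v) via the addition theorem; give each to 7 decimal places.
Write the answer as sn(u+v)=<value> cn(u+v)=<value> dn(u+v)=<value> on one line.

sn(u+v)=0.0099822 cn(u+v)=-0.9999502 dn(u+v)=0.9999734

m = k² = 0.533248997121
D = 1 − m·sn²u·sn²v = 0.8727835530243758
sn(u+v) = (sn u·cn v·dn v + sn v·cn u·dn u)/D = 0.008712259599767606/0.8727835530243758 = 0.00998215373053012
cn(u+v) = (cn u·cn v − sn u·sn v·dn u·dn v)/D = -0.872740068383777/0.8727835530243758 = -0.9999501770622875
dn(u+v) = (dn u·dn v − m·sn u·sn v·cn u·cn v)/D = 0.8727603651530125/0.8727835530243758 = 0.9999734322773579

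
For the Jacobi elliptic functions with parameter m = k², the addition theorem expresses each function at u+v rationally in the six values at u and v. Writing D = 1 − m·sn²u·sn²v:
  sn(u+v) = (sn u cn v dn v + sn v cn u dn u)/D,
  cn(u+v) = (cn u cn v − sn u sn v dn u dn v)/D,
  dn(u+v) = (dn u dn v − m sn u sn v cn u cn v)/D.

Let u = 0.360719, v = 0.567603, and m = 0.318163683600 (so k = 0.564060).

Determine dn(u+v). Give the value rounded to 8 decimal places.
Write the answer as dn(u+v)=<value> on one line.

dn(u+v)=0.89833401

sn u = 0.3506813451707439, cn u = 0.9364948446997653, dn u = 0.9802413251617936
sn v = 0.5299541797444906, cn v = 0.8480262775240778, dn v = 0.9542763088595093
m = k² = 0.3181636836
D = 1 − m·sn²u·sn²v = 0.9890111415982257
dn(u+v) = (dn u·dn v − m·sn u·sn v·cn u·cn v)/D = 0.8884623490171887/0.9890111415982257 = 0.8983340142978048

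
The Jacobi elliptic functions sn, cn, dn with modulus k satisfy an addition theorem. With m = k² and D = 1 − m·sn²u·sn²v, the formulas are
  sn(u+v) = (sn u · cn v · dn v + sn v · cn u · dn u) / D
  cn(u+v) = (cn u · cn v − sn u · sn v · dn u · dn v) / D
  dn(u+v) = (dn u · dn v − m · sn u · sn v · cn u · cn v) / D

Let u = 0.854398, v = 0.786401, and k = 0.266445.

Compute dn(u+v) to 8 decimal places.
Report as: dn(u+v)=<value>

dn(u+v)=0.96390747

sn u = 0.7499794264021555, cn u = 0.6614611553020282, dn u = 0.9798309360298455
sn v = 0.7042198097322445, cn v = 0.7099820135613869, dn v = 0.9822386618556595
m = k² = 0.070992938025
D = 1 − m·sn²u·sn²v = 0.9801970302183512
dn(u+v) = (dn u·dn v − m·sn u·sn v·cn u·cn v)/D = 0.9448192436347372/0.9801970302183512 = 0.9639074742190015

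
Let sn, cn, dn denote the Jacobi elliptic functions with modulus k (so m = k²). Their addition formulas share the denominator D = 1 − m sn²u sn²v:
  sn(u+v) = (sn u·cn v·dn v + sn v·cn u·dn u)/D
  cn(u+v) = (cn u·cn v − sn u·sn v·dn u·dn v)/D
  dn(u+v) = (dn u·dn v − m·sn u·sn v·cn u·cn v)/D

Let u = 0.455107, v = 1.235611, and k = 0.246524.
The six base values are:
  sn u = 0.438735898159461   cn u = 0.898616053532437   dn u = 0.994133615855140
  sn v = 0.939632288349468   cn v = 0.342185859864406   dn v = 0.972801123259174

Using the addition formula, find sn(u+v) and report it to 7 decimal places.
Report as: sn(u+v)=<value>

m = k² = 0.060774082576
D = 1 − m·sn²u·sn²v = 0.9896714200243657
sn(u+v) = (sn u·cn v·dn v + sn v·cn u·dn u)/D = 0.9854611422160029/0.9896714200243657 = 0.9957457821624685

sn(u+v)=0.9957458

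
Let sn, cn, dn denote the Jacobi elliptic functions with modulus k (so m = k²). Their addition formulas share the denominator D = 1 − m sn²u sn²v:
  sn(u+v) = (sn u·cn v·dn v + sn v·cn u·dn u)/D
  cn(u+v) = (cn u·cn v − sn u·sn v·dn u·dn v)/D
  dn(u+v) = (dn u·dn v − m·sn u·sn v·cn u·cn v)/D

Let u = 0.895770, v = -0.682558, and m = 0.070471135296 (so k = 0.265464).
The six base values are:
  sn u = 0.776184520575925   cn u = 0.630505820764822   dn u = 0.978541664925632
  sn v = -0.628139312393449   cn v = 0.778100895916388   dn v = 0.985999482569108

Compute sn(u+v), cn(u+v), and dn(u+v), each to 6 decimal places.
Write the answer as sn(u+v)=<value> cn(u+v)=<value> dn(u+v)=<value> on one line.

m = k² = 0.070471135296
D = 1 − m·sn²u·sn²v = 0.9832485204162207
sn(u+v) = (sn u·cn v·dn v + sn v·cn u·dn u)/D = 0.2079472443343425/0.9832485204162207 = 0.2114900150028357
cn(u+v) = (cn u·cn v − sn u·sn v·dn u·dn v)/D = 0.9610075943895764/0.9832485204162207 = 0.9773801581544923
dn(u+v) = (dn u·dn v − m·sn u·sn v·cn u·cn v)/D = 0.9816976805981544/0.9832485204162207 = 0.9984227387218342

sn(u+v)=0.211490 cn(u+v)=0.977380 dn(u+v)=0.998423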